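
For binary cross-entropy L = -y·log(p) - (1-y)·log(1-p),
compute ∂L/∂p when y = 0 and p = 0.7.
∂L/∂p = 3.333

∂L/∂p = -y/p + (1-y)/(1-p) = 0 + 1/0.3 = 3.333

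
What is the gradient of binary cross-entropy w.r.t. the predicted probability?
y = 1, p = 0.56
∂L/∂p = -1.786

∂L/∂p = -y/p + (1-y)/(1-p) = -1/0.56 + 0 = -1.786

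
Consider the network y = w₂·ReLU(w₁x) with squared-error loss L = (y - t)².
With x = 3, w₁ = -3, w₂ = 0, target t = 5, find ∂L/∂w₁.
∂L/∂w₁ = 0

Forward pass:
z = w₁x = -3×3 = -9
h = ReLU(-9) = 0
y = w₂h = 0×0 = 0

Backward pass:
∂L/∂y = 2(y - t) = 2(0 - 5) = -10
∂y/∂h = w₂ = 0
∂h/∂z = 0 (ReLU derivative)
∂z/∂w₁ = x = 3

∂L/∂w₁ = -10 × 0 × 0 × 3 = 0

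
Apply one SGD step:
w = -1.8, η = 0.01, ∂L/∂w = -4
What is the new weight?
w_new = -1.76

w_new = w - η·∂L/∂w = -1.8 - 0.01×(-4) = -1.8 - (-0.04) = -1.76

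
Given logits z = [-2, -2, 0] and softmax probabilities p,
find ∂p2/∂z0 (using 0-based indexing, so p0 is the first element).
∂p2/∂z0 = -0.08382

p = softmax(z) = [0.1065, 0.1065, 0.787]
p2 = 0.787, p0 = 0.1065

∂p2/∂z0 = -p2 × p0 = -0.787 × 0.1065 = -0.08382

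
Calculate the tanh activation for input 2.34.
0.9816

tanh(2.34) = (e^(2.34) - e^(-2.34))/(e^(2.34) + e^(-2.34)) = 0.9816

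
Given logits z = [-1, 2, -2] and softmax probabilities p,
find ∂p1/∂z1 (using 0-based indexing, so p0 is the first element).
∂p1/∂z1 = 0.0597

p = softmax(z) = [0.04661, 0.9362, 0.01715]
p1 = 0.9362

∂p1/∂z1 = p1(1 - p1) = 0.9362 × (1 - 0.9362) = 0.0597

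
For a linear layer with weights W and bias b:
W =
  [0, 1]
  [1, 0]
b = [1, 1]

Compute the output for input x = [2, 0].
y = [1, 3]

Wx = [0×2 + 1×0, 1×2 + 0×0]
   = [0, 2]
y = Wx + b = [0 + 1, 2 + 1] = [1, 3]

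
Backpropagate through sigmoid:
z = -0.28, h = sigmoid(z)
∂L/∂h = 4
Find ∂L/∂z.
∂L/∂z = 0.9807

σ(-0.28) = 0.4305
σ'(-0.28) = σ(-0.28)(1 - σ(-0.28)) = 0.4305 × 0.5695 = 0.2452
∂L/∂z = ∂L/∂h · σ'(z) = 4 × 0.2452 = 0.9807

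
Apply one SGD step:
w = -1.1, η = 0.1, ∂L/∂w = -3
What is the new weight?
w_new = -0.8

w_new = w - η·∂L/∂w = -1.1 - 0.1×(-3) = -1.1 - (-0.3) = -0.8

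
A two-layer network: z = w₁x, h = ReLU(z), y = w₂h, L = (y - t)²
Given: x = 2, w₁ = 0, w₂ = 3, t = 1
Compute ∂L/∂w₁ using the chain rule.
∂L/∂w₁ = 0

Forward pass:
z = w₁x = 0×2 = 0
h = ReLU(0) = 0
y = w₂h = 3×0 = 0

Backward pass:
∂L/∂y = 2(y - t) = 2(0 - 1) = -2
∂y/∂h = w₂ = 3
∂h/∂z = 0 (ReLU derivative)
∂z/∂w₁ = x = 2

∂L/∂w₁ = -2 × 3 × 0 × 2 = 0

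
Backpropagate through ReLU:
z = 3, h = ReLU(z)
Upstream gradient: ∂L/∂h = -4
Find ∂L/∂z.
∂L/∂z = -4

h = ReLU(3) = 3
Since z > 0: ∂h/∂z = 1
∂L/∂z = ∂L/∂h · ∂h/∂z = -4 × 1 = -4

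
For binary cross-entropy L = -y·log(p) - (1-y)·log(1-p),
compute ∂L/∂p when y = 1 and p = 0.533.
∂L/∂p = -1.876

∂L/∂p = -y/p + (1-y)/(1-p) = -1/0.533 + 0 = -1.876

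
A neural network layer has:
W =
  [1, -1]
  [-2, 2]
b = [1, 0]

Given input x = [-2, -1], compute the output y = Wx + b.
y = [0, 2]

Wx = [1×-2 + -1×-1, -2×-2 + 2×-1]
   = [-1, 2]
y = Wx + b = [-1 + 1, 2 + 0] = [0, 2]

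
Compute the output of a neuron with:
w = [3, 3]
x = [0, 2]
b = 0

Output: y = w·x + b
y = 6

y = (3)(0) + (3)(2) + 0 = 6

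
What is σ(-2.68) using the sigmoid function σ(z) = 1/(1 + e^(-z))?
0.06416

sigmoid(-2.68) = 1/(1 + e^(2.68)) = 1/(1 + 14.59) = 0.06416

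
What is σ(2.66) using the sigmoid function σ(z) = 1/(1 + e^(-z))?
0.9346

sigmoid(2.66) = 1/(1 + e^(-2.66)) = 1/(1 + 0.06995) = 0.9346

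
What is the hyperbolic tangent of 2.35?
0.982

tanh(2.35) = (e^(2.35) - e^(-2.35))/(e^(2.35) + e^(-2.35)) = 0.982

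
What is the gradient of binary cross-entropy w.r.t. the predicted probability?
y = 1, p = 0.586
∂L/∂p = -1.706

∂L/∂p = -y/p + (1-y)/(1-p) = -1/0.586 + 0 = -1.706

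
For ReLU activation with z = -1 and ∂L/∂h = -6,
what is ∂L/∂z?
∂L/∂z = 0

h = ReLU(-1) = 0
Since z < 0: ∂h/∂z = 0
∂L/∂z = ∂L/∂h · ∂h/∂z = -6 × 0 = 0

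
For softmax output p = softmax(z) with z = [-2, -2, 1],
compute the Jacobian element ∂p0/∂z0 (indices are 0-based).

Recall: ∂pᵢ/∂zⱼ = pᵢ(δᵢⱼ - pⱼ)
∂p0/∂z0 = 0.04323

p = softmax(z) = [0.04528, 0.04528, 0.9094]
p0 = 0.04528

∂p0/∂z0 = p0(1 - p0) = 0.04528 × (1 - 0.04528) = 0.04323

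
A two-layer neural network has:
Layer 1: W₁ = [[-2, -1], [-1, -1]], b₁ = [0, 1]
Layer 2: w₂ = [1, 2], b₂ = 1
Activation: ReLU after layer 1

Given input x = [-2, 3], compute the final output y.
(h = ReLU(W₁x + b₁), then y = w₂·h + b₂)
y = 2

Layer 1 pre-activation: z₁ = [1, 0]
After ReLU: h = [1, 0]
Layer 2 output: y = 1×1 + 2×0 + 1 = 2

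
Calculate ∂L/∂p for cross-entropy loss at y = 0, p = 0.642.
∂L/∂p = 2.793

∂L/∂p = -y/p + (1-y)/(1-p) = 0 + 1/0.358 = 2.793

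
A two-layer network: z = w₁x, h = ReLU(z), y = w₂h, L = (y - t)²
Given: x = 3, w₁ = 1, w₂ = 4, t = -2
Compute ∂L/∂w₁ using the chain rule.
∂L/∂w₁ = 336

Forward pass:
z = w₁x = 1×3 = 3
h = ReLU(3) = 3
y = w₂h = 4×3 = 12

Backward pass:
∂L/∂y = 2(y - t) = 2(12 - -2) = 28
∂y/∂h = w₂ = 4
∂h/∂z = 1 (ReLU derivative)
∂z/∂w₁ = x = 3

∂L/∂w₁ = 28 × 4 × 1 × 3 = 336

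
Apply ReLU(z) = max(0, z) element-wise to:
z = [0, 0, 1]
h = [0, 0, 1]

ReLU applied element-wise: max(0,0)=0, max(0,0)=0, max(0,1)=1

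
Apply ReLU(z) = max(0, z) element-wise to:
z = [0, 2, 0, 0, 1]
h = [0, 2, 0, 0, 1]

ReLU applied element-wise: max(0,0)=0, max(0,2)=2, max(0,0)=0, max(0,0)=0, max(0,1)=1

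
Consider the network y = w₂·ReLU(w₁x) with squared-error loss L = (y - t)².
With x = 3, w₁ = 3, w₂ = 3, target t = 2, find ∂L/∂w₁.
∂L/∂w₁ = 450

Forward pass:
z = w₁x = 3×3 = 9
h = ReLU(9) = 9
y = w₂h = 3×9 = 27

Backward pass:
∂L/∂y = 2(y - t) = 2(27 - 2) = 50
∂y/∂h = w₂ = 3
∂h/∂z = 1 (ReLU derivative)
∂z/∂w₁ = x = 3

∂L/∂w₁ = 50 × 3 × 1 × 3 = 450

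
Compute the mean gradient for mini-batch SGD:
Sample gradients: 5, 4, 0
Average gradient = 3

Average = (1/3)(5 + 4 + 0) = 9/3 = 3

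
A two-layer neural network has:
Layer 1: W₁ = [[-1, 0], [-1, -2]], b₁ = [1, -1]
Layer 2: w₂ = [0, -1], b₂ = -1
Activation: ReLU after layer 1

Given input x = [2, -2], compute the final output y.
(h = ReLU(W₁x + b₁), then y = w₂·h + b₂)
y = -2

Layer 1 pre-activation: z₁ = [-1, 1]
After ReLU: h = [0, 1]
Layer 2 output: y = 0×0 + -1×1 + -1 = -2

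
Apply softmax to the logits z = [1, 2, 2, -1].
p = [0.1522, 0.4136, 0.4136, 0.0206]

exp(z) = [2.718, 7.389, 7.389, 0.3679]
Sum = 17.86
p = [0.1522, 0.4136, 0.4136, 0.0206]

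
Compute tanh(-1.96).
-0.9611

tanh(-1.96) = (e^(-1.96) - e^(1.96))/(e^(-1.96) + e^(1.96)) = -0.9611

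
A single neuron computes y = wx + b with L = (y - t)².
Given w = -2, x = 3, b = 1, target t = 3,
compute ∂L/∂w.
∂L/∂w = -48

y = wx + b = (-2)(3) + 1 = -5
∂L/∂y = 2(y - t) = 2(-5 - 3) = -16
∂y/∂w = x = 3
∂L/∂w = ∂L/∂y · ∂y/∂w = -16 × 3 = -48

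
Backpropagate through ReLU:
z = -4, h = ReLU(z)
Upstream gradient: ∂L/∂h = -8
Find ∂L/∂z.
∂L/∂z = 0

h = ReLU(-4) = 0
Since z < 0: ∂h/∂z = 0
∂L/∂z = ∂L/∂h · ∂h/∂z = -8 × 0 = 0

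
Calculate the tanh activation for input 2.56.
0.9881

tanh(2.56) = (e^(2.56) - e^(-2.56))/(e^(2.56) + e^(-2.56)) = 0.9881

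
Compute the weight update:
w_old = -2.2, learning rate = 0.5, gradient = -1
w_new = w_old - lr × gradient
w_new = -1.7

w_new = w - η·∂L/∂w = -2.2 - 0.5×(-1) = -2.2 - (-0.5) = -1.7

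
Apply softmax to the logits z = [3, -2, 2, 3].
p = [0.4211, 0.0028, 0.1549, 0.4211]

exp(z) = [20.09, 0.1353, 7.389, 20.09]
Sum = 47.7
p = [0.4211, 0.0028, 0.1549, 0.4211]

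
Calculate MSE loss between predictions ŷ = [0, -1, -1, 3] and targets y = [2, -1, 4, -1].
MSE = 11.25

MSE = (1/4)((0-2)² + (-1--1)² + (-1-4)² + (3--1)²) = (1/4)(4 + 0 + 25 + 16) = 11.25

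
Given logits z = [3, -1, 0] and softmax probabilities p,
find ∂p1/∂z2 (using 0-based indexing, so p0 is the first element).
∂p1/∂z2 = -0.0007993

p = softmax(z) = [0.9362, 0.01715, 0.04661]
p1 = 0.01715, p2 = 0.04661

∂p1/∂z2 = -p1 × p2 = -0.01715 × 0.04661 = -0.0007993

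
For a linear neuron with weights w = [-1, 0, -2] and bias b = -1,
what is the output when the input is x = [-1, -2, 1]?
y = -2

y = (-1)(-1) + (0)(-2) + (-2)(1) + -1 = -2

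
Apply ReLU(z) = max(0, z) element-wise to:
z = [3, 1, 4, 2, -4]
h = [3, 1, 4, 2, 0]

ReLU applied element-wise: max(0,3)=3, max(0,1)=1, max(0,4)=4, max(0,2)=2, max(0,-4)=0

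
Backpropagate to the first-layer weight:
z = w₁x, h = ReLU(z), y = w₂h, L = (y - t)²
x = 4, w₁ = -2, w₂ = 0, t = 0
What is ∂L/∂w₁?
∂L/∂w₁ = 0

Forward pass:
z = w₁x = -2×4 = -8
h = ReLU(-8) = 0
y = w₂h = 0×0 = 0

Backward pass:
∂L/∂y = 2(y - t) = 2(0 - 0) = 0
∂y/∂h = w₂ = 0
∂h/∂z = 0 (ReLU derivative)
∂z/∂w₁ = x = 4

∂L/∂w₁ = 0 × 0 × 0 × 4 = 0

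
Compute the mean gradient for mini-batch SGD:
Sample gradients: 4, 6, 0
Average gradient = 3.333

Average = (1/3)(4 + 6 + 0) = 10/3 = 3.333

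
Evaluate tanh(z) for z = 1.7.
0.9354

tanh(1.7) = (e^(1.7) - e^(-1.7))/(e^(1.7) + e^(-1.7)) = 0.9354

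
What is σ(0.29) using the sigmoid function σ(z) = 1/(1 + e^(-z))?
0.572

sigmoid(0.29) = 1/(1 + e^(-0.29)) = 1/(1 + 0.7483) = 0.572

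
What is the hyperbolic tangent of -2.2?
-0.9757

tanh(-2.2) = (e^(-2.2) - e^(2.2))/(e^(-2.2) + e^(2.2)) = -0.9757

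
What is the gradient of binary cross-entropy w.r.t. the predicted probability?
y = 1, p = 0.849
∂L/∂p = -1.178

∂L/∂p = -y/p + (1-y)/(1-p) = -1/0.849 + 0 = -1.178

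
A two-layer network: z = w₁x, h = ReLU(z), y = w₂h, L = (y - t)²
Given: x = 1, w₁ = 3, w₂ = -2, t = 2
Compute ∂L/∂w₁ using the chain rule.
∂L/∂w₁ = 32

Forward pass:
z = w₁x = 3×1 = 3
h = ReLU(3) = 3
y = w₂h = -2×3 = -6

Backward pass:
∂L/∂y = 2(y - t) = 2(-6 - 2) = -16
∂y/∂h = w₂ = -2
∂h/∂z = 1 (ReLU derivative)
∂z/∂w₁ = x = 1

∂L/∂w₁ = -16 × -2 × 1 × 1 = 32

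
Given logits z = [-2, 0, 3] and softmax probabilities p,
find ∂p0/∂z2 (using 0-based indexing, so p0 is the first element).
∂p0/∂z2 = -0.006036

p = softmax(z) = [0.006377, 0.04712, 0.9465]
p0 = 0.006377, p2 = 0.9465

∂p0/∂z2 = -p0 × p2 = -0.006377 × 0.9465 = -0.006036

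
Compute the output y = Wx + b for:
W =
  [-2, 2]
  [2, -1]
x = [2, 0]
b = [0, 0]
y = [-4, 4]

Wx = [-2×2 + 2×0, 2×2 + -1×0]
   = [-4, 4]
y = Wx + b = [-4 + 0, 4 + 0] = [-4, 4]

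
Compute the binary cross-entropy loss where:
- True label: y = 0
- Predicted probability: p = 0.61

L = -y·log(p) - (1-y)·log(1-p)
L = 0.9416

L = -0·log(0.61) - 1·log(0.39) = -log(0.39) = 0.9416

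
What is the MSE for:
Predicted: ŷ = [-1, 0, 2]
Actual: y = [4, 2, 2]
MSE = 9.667

MSE = (1/3)((-1-4)² + (0-2)² + (2-2)²) = (1/3)(25 + 4 + 0) = 9.667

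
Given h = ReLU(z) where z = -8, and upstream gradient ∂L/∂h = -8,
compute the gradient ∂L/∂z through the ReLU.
∂L/∂z = 0

h = ReLU(-8) = 0
Since z < 0: ∂h/∂z = 0
∂L/∂z = ∂L/∂h · ∂h/∂z = -8 × 0 = 0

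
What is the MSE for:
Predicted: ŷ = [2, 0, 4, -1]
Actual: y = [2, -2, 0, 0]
MSE = 5.25

MSE = (1/4)((2-2)² + (0--2)² + (4-0)² + (-1-0)²) = (1/4)(0 + 4 + 16 + 1) = 5.25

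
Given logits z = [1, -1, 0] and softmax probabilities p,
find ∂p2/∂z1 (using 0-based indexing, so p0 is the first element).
∂p2/∂z1 = -0.02203

p = softmax(z) = [0.6652, 0.09003, 0.2447]
p2 = 0.2447, p1 = 0.09003

∂p2/∂z1 = -p2 × p1 = -0.2447 × 0.09003 = -0.02203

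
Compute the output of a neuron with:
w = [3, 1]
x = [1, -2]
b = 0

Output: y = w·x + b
y = 1

y = (3)(1) + (1)(-2) + 0 = 1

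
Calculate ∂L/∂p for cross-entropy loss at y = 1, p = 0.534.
∂L/∂p = -1.873

∂L/∂p = -y/p + (1-y)/(1-p) = -1/0.534 + 0 = -1.873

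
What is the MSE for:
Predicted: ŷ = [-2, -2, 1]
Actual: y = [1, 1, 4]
MSE = 9

MSE = (1/3)((-2-1)² + (-2-1)² + (1-4)²) = (1/3)(9 + 9 + 9) = 9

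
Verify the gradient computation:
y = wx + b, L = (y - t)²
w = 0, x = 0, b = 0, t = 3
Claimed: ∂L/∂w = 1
Incorrect

y = (0)(0) + 0 = 0
∂L/∂y = 2(y - t) = 2(0 - 3) = -6
∂y/∂w = x = 0
∂L/∂w = -6 × 0 = 0

Claimed value: 1
Incorrect: The correct gradient is 0.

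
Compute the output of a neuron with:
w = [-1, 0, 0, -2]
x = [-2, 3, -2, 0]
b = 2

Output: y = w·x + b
y = 4

y = (-1)(-2) + (0)(3) + (0)(-2) + (-2)(0) + 2 = 4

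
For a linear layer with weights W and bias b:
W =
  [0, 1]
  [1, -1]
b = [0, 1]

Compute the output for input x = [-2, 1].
y = [1, -2]

Wx = [0×-2 + 1×1, 1×-2 + -1×1]
   = [1, -3]
y = Wx + b = [1 + 0, -3 + 1] = [1, -2]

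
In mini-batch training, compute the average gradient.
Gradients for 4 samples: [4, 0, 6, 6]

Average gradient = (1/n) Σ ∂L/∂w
Average gradient = 4

Average = (1/4)(4 + 0 + 6 + 6) = 16/4 = 4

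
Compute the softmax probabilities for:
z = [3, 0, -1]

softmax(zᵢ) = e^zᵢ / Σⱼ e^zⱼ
p = [0.9362, 0.0466, 0.0171]

exp(z) = [20.09, 1, 0.3679]
Sum = 21.45
p = [0.9362, 0.0466, 0.0171]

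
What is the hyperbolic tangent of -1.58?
-0.9186

tanh(-1.58) = (e^(-1.58) - e^(1.58))/(e^(-1.58) + e^(1.58)) = -0.9186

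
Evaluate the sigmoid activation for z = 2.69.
0.9364

sigmoid(2.69) = 1/(1 + e^(-2.69)) = 1/(1 + 0.06788) = 0.9364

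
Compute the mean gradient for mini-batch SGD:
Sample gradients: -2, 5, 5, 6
Average gradient = 3.5

Average = (1/4)(-2 + 5 + 5 + 6) = 14/4 = 3.5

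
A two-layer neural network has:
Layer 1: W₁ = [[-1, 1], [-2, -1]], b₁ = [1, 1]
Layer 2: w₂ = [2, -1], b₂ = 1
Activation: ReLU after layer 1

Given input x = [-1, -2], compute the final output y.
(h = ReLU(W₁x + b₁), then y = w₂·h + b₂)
y = -4

Layer 1 pre-activation: z₁ = [0, 5]
After ReLU: h = [0, 5]
Layer 2 output: y = 2×0 + -1×5 + 1 = -4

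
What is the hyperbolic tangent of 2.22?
0.9767

tanh(2.22) = (e^(2.22) - e^(-2.22))/(e^(2.22) + e^(-2.22)) = 0.9767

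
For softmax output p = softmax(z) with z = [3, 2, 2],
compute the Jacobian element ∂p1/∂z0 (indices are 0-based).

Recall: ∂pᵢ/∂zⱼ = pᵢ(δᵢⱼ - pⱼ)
∂p1/∂z0 = -0.1221

p = softmax(z) = [0.5761, 0.2119, 0.2119]
p1 = 0.2119, p0 = 0.5761

∂p1/∂z0 = -p1 × p0 = -0.2119 × 0.5761 = -0.1221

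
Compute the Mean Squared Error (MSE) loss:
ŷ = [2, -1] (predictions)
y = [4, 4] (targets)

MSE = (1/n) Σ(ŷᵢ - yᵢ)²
MSE = 14.5

MSE = (1/2)((2-4)² + (-1-4)²) = (1/2)(4 + 25) = 14.5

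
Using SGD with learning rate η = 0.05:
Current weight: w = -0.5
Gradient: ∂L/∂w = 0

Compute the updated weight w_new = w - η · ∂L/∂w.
w_new = -0.5

w_new = w - η·∂L/∂w = -0.5 - 0.05×(0) = -0.5 - (0) = -0.5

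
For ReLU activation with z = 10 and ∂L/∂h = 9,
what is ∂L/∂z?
∂L/∂z = 9

h = ReLU(10) = 10
Since z > 0: ∂h/∂z = 1
∂L/∂z = ∂L/∂h · ∂h/∂z = 9 × 1 = 9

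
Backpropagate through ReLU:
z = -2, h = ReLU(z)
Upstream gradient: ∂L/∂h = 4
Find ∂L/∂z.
∂L/∂z = 0

h = ReLU(-2) = 0
Since z < 0: ∂h/∂z = 0
∂L/∂z = ∂L/∂h · ∂h/∂z = 4 × 0 = 0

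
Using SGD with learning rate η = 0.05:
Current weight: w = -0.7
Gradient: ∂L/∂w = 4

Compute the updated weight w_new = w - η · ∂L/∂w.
w_new = -0.9

w_new = w - η·∂L/∂w = -0.7 - 0.05×(4) = -0.7 - (0.2) = -0.9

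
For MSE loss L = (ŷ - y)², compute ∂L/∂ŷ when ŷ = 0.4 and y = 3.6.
∂L/∂ŷ = -6.4

∂L/∂ŷ = 2(ŷ - y) = 2(0.4 - 3.6) = 2(-3.2) = -6.4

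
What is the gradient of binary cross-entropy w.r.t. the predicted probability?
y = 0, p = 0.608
∂L/∂p = 2.551

∂L/∂p = -y/p + (1-y)/(1-p) = 0 + 1/0.392 = 2.551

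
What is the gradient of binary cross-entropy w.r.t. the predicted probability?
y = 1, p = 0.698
∂L/∂p = -1.433

∂L/∂p = -y/p + (1-y)/(1-p) = -1/0.698 + 0 = -1.433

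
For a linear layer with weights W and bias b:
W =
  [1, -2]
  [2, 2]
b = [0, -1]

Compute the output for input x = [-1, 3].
y = [-7, 3]

Wx = [1×-1 + -2×3, 2×-1 + 2×3]
   = [-7, 4]
y = Wx + b = [-7 + 0, 4 + -1] = [-7, 3]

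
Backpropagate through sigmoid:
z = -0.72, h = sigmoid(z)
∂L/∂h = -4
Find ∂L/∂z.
∂L/∂z = -0.8808

σ(-0.72) = 0.3274
σ'(-0.72) = σ(-0.72)(1 - σ(-0.72)) = 0.3274 × 0.6726 = 0.2202
∂L/∂z = ∂L/∂h · σ'(z) = -4 × 0.2202 = -0.8808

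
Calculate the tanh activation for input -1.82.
-0.9488

tanh(-1.82) = (e^(-1.82) - e^(1.82))/(e^(-1.82) + e^(1.82)) = -0.9488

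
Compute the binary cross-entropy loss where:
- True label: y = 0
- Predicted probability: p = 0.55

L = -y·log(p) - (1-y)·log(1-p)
L = 0.7985

L = -0·log(0.55) - 1·log(0.45) = -log(0.45) = 0.7985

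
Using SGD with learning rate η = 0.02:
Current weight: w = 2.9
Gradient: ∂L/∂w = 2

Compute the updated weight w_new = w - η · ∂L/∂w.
w_new = 2.86

w_new = w - η·∂L/∂w = 2.9 - 0.02×(2) = 2.9 - (0.04) = 2.86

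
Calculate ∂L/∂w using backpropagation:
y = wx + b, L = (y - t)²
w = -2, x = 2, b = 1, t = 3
∂L/∂w = -24

y = wx + b = (-2)(2) + 1 = -3
∂L/∂y = 2(y - t) = 2(-3 - 3) = -12
∂y/∂w = x = 2
∂L/∂w = ∂L/∂y · ∂y/∂w = -12 × 2 = -24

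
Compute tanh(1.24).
0.8455

tanh(1.24) = (e^(1.24) - e^(-1.24))/(e^(1.24) + e^(-1.24)) = 0.8455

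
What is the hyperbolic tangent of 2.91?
0.9941

tanh(2.91) = (e^(2.91) - e^(-2.91))/(e^(2.91) + e^(-2.91)) = 0.9941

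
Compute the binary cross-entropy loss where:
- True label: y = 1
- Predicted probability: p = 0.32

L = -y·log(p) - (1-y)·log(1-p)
L = 1.139

L = -1·log(0.32) - 0·log(0.68) = -log(0.32) = 1.139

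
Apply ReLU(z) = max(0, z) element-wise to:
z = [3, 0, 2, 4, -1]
h = [3, 0, 2, 4, 0]

ReLU applied element-wise: max(0,3)=3, max(0,0)=0, max(0,2)=2, max(0,4)=4, max(0,-1)=0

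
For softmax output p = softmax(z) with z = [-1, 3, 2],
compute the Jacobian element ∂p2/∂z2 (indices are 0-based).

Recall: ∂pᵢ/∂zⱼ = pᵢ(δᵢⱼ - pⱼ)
∂p2/∂z2 = 0.195

p = softmax(z) = [0.01321, 0.7214, 0.2654]
p2 = 0.2654

∂p2/∂z2 = p2(1 - p2) = 0.2654 × (1 - 0.2654) = 0.195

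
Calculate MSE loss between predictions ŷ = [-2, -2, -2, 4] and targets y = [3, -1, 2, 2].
MSE = 11.5

MSE = (1/4)((-2-3)² + (-2--1)² + (-2-2)² + (4-2)²) = (1/4)(25 + 1 + 16 + 4) = 11.5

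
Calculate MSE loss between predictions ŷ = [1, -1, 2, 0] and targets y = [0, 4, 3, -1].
MSE = 7

MSE = (1/4)((1-0)² + (-1-4)² + (2-3)² + (0--1)²) = (1/4)(1 + 25 + 1 + 1) = 7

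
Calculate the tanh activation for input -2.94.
-0.9944

tanh(-2.94) = (e^(-2.94) - e^(2.94))/(e^(-2.94) + e^(2.94)) = -0.9944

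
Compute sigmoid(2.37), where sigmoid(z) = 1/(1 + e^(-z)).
0.9145

sigmoid(2.37) = 1/(1 + e^(-2.37)) = 1/(1 + 0.09348) = 0.9145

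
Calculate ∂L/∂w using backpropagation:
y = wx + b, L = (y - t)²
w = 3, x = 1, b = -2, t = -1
∂L/∂w = 4

y = wx + b = (3)(1) + -2 = 1
∂L/∂y = 2(y - t) = 2(1 - -1) = 4
∂y/∂w = x = 1
∂L/∂w = ∂L/∂y · ∂y/∂w = 4 × 1 = 4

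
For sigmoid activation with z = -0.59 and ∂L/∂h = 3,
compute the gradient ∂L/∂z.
∂L/∂z = 0.6883

σ(-0.59) = 0.3566
σ'(-0.59) = σ(-0.59)(1 - σ(-0.59)) = 0.3566 × 0.6434 = 0.2294
∂L/∂z = ∂L/∂h · σ'(z) = 3 × 0.2294 = 0.6883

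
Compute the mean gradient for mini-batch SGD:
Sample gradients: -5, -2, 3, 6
Average gradient = 0.5

Average = (1/4)(-5 + -2 + 3 + 6) = 2/4 = 0.5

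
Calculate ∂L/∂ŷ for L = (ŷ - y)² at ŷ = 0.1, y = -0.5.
∂L/∂ŷ = 1.2

∂L/∂ŷ = 2(ŷ - y) = 2(0.1 - -0.5) = 2(0.6) = 1.2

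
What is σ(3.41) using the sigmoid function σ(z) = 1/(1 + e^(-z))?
0.968

sigmoid(3.41) = 1/(1 + e^(-3.41)) = 1/(1 + 0.03304) = 0.968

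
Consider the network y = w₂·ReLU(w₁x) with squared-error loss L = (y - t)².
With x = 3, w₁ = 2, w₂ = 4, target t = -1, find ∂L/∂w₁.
∂L/∂w₁ = 600

Forward pass:
z = w₁x = 2×3 = 6
h = ReLU(6) = 6
y = w₂h = 4×6 = 24

Backward pass:
∂L/∂y = 2(y - t) = 2(24 - -1) = 50
∂y/∂h = w₂ = 4
∂h/∂z = 1 (ReLU derivative)
∂z/∂w₁ = x = 3

∂L/∂w₁ = 50 × 4 × 1 × 3 = 600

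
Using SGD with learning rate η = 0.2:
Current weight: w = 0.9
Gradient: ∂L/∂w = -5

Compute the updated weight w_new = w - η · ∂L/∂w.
w_new = 1.9

w_new = w - η·∂L/∂w = 0.9 - 0.2×(-5) = 0.9 - (-1) = 1.9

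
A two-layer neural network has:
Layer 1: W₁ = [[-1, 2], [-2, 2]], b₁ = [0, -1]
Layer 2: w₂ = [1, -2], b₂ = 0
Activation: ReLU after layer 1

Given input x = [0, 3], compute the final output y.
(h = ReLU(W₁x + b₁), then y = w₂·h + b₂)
y = -4

Layer 1 pre-activation: z₁ = [6, 5]
After ReLU: h = [6, 5]
Layer 2 output: y = 1×6 + -2×5 + 0 = -4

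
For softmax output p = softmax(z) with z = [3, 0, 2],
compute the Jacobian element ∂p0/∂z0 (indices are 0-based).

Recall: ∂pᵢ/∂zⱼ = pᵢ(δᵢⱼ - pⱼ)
∂p0/∂z0 = 0.2078

p = softmax(z) = [0.7054, 0.03512, 0.2595]
p0 = 0.7054

∂p0/∂z0 = p0(1 - p0) = 0.7054 × (1 - 0.7054) = 0.2078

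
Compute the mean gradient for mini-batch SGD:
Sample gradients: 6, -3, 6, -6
Average gradient = 0.75

Average = (1/4)(6 + -3 + 6 + -6) = 3/4 = 0.75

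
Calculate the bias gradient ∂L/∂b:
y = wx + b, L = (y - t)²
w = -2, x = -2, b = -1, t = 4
∂L/∂b = -2

y = wx + b = (-2)(-2) + -1 = 3
∂L/∂y = 2(y - t) = 2(3 - 4) = -2
∂y/∂b = 1
∂L/∂b = ∂L/∂y · ∂y/∂b = -2 × 1 = -2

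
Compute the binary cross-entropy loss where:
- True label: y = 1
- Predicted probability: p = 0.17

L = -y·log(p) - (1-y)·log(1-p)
L = 1.772

L = -1·log(0.17) - 0·log(0.83) = -log(0.17) = 1.772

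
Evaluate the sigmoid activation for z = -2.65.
0.06599

sigmoid(-2.65) = 1/(1 + e^(2.65)) = 1/(1 + 14.15) = 0.06599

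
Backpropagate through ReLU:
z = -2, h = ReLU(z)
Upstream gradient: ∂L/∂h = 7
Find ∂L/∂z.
∂L/∂z = 0

h = ReLU(-2) = 0
Since z < 0: ∂h/∂z = 0
∂L/∂z = ∂L/∂h · ∂h/∂z = 7 × 0 = 0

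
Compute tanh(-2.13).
-0.9721

tanh(-2.13) = (e^(-2.13) - e^(2.13))/(e^(-2.13) + e^(2.13)) = -0.9721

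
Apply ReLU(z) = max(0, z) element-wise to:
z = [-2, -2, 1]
h = [0, 0, 1]

ReLU applied element-wise: max(0,-2)=0, max(0,-2)=0, max(0,1)=1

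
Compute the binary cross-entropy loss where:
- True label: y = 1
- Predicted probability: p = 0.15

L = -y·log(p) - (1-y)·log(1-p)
L = 1.897

L = -1·log(0.15) - 0·log(0.85) = -log(0.15) = 1.897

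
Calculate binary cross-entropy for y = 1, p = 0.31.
L = 1.171

L = -1·log(0.31) - 0·log(0.69) = -log(0.31) = 1.171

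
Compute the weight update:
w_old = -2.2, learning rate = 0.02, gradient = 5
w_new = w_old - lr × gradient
w_new = -2.3

w_new = w - η·∂L/∂w = -2.2 - 0.02×(5) = -2.2 - (0.1) = -2.3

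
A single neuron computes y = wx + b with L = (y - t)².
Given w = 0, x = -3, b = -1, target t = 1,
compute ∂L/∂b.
∂L/∂b = -4

y = wx + b = (0)(-3) + -1 = -1
∂L/∂y = 2(y - t) = 2(-1 - 1) = -4
∂y/∂b = 1
∂L/∂b = ∂L/∂y · ∂y/∂b = -4 × 1 = -4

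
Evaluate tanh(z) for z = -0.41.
-0.3885

tanh(-0.41) = (e^(-0.41) - e^(0.41))/(e^(-0.41) + e^(0.41)) = -0.3885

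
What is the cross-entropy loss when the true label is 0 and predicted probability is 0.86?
L = 1.966

L = -0·log(0.86) - 1·log(0.14) = -log(0.14) = 1.966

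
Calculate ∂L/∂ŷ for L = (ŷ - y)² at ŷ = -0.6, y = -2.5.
∂L/∂ŷ = 3.8

∂L/∂ŷ = 2(ŷ - y) = 2(-0.6 - -2.5) = 2(1.9) = 3.8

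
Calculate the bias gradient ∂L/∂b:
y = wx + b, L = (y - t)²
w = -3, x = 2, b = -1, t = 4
∂L/∂b = -22

y = wx + b = (-3)(2) + -1 = -7
∂L/∂y = 2(y - t) = 2(-7 - 4) = -22
∂y/∂b = 1
∂L/∂b = ∂L/∂y · ∂y/∂b = -22 × 1 = -22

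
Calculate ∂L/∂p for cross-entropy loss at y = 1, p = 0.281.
∂L/∂p = -3.559

∂L/∂p = -y/p + (1-y)/(1-p) = -1/0.281 + 0 = -3.559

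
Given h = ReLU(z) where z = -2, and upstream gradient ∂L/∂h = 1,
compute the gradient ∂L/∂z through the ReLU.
∂L/∂z = 0

h = ReLU(-2) = 0
Since z < 0: ∂h/∂z = 0
∂L/∂z = ∂L/∂h · ∂h/∂z = 1 × 0 = 0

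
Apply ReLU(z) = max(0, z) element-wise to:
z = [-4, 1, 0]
h = [0, 1, 0]

ReLU applied element-wise: max(0,-4)=0, max(0,1)=1, max(0,0)=0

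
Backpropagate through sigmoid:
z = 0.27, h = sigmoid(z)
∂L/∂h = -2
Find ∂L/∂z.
∂L/∂z = -0.491

σ(0.27) = 0.5671
σ'(0.27) = σ(0.27)(1 - σ(0.27)) = 0.5671 × 0.4329 = 0.2455
∂L/∂z = ∂L/∂h · σ'(z) = -2 × 0.2455 = -0.491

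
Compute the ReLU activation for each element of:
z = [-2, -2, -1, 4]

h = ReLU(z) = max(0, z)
h = [0, 0, 0, 4]

ReLU applied element-wise: max(0,-2)=0, max(0,-2)=0, max(0,-1)=0, max(0,4)=4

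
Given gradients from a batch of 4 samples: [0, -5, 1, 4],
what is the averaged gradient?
Average gradient = 0

Average = (1/4)(0 + -5 + 1 + 4) = 0/4 = 0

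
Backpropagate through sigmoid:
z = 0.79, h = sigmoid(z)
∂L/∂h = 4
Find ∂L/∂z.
∂L/∂z = 0.8589

σ(0.79) = 0.6878
σ'(0.79) = σ(0.79)(1 - σ(0.79)) = 0.6878 × 0.3122 = 0.2147
∂L/∂z = ∂L/∂h · σ'(z) = 4 × 0.2147 = 0.8589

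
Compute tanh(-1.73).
-0.9391

tanh(-1.73) = (e^(-1.73) - e^(1.73))/(e^(-1.73) + e^(1.73)) = -0.9391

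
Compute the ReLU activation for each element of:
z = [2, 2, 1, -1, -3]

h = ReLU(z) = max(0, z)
h = [2, 2, 1, 0, 0]

ReLU applied element-wise: max(0,2)=2, max(0,2)=2, max(0,1)=1, max(0,-1)=0, max(0,-3)=0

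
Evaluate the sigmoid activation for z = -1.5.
0.1824

sigmoid(-1.5) = 1/(1 + e^(1.5)) = 1/(1 + 4.482) = 0.1824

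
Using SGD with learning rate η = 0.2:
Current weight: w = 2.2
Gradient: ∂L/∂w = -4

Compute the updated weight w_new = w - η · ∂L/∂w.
w_new = 3

w_new = w - η·∂L/∂w = 2.2 - 0.2×(-4) = 2.2 - (-0.8) = 3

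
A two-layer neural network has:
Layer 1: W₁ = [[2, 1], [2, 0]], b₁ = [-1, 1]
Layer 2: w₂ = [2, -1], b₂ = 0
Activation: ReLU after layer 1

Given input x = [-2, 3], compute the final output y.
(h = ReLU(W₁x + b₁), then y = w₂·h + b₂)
y = 0

Layer 1 pre-activation: z₁ = [-2, -3]
After ReLU: h = [0, 0]
Layer 2 output: y = 2×0 + -1×0 + 0 = 0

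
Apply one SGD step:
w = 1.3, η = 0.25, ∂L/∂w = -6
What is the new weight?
w_new = 2.8

w_new = w - η·∂L/∂w = 1.3 - 0.25×(-6) = 1.3 - (-1.5) = 2.8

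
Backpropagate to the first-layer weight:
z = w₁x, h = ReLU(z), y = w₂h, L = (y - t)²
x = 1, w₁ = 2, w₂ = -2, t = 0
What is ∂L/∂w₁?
∂L/∂w₁ = 16

Forward pass:
z = w₁x = 2×1 = 2
h = ReLU(2) = 2
y = w₂h = -2×2 = -4

Backward pass:
∂L/∂y = 2(y - t) = 2(-4 - 0) = -8
∂y/∂h = w₂ = -2
∂h/∂z = 1 (ReLU derivative)
∂z/∂w₁ = x = 1

∂L/∂w₁ = -8 × -2 × 1 × 1 = 16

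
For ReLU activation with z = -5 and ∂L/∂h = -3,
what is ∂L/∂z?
∂L/∂z = 0

h = ReLU(-5) = 0
Since z < 0: ∂h/∂z = 0
∂L/∂z = ∂L/∂h · ∂h/∂z = -3 × 0 = 0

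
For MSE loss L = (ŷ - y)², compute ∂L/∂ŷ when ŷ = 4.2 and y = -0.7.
∂L/∂ŷ = 9.8

∂L/∂ŷ = 2(ŷ - y) = 2(4.2 - -0.7) = 2(4.9) = 9.8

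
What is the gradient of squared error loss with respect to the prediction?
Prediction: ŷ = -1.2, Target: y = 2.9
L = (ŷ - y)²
∂L/∂ŷ = -8.2

∂L/∂ŷ = 2(ŷ - y) = 2(-1.2 - 2.9) = 2(-4.1) = -8.2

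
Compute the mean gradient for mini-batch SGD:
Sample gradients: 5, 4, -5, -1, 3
Average gradient = 1.2

Average = (1/5)(5 + 4 + -5 + -1 + 3) = 6/5 = 1.2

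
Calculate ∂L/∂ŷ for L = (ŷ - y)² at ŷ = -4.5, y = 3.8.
∂L/∂ŷ = -16.6

∂L/∂ŷ = 2(ŷ - y) = 2(-4.5 - 3.8) = 2(-8.3) = -16.6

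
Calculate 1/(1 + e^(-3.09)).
0.9565

sigmoid(3.09) = 1/(1 + e^(-3.09)) = 1/(1 + 0.0455) = 0.9565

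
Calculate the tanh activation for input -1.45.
-0.8957

tanh(-1.45) = (e^(-1.45) - e^(1.45))/(e^(-1.45) + e^(1.45)) = -0.8957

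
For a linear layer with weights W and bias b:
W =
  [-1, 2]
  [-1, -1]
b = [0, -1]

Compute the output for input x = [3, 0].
y = [-3, -4]

Wx = [-1×3 + 2×0, -1×3 + -1×0]
   = [-3, -3]
y = Wx + b = [-3 + 0, -3 + -1] = [-3, -4]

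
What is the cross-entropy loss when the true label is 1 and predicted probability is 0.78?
L = 0.2485

L = -1·log(0.78) - 0·log(0.22) = -log(0.78) = 0.2485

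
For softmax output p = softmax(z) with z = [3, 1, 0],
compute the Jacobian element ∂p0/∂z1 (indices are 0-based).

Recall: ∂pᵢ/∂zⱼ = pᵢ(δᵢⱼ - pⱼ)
∂p0/∂z1 = -0.09636

p = softmax(z) = [0.8438, 0.1142, 0.04201]
p0 = 0.8438, p1 = 0.1142

∂p0/∂z1 = -p0 × p1 = -0.8438 × 0.1142 = -0.09636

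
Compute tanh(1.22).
0.8397

tanh(1.22) = (e^(1.22) - e^(-1.22))/(e^(1.22) + e^(-1.22)) = 0.8397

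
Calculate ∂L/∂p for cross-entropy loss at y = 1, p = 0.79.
∂L/∂p = -1.266

∂L/∂p = -y/p + (1-y)/(1-p) = -1/0.79 + 0 = -1.266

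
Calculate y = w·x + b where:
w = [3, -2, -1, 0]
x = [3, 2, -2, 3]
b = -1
y = 6

y = (3)(3) + (-2)(2) + (-1)(-2) + (0)(3) + -1 = 6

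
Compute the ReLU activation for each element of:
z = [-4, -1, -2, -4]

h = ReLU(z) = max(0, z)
h = [0, 0, 0, 0]

ReLU applied element-wise: max(0,-4)=0, max(0,-1)=0, max(0,-2)=0, max(0,-4)=0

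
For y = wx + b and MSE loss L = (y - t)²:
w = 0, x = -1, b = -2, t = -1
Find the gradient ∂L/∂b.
∂L/∂b = -2

y = wx + b = (0)(-1) + -2 = -2
∂L/∂y = 2(y - t) = 2(-2 - -1) = -2
∂y/∂b = 1
∂L/∂b = ∂L/∂y · ∂y/∂b = -2 × 1 = -2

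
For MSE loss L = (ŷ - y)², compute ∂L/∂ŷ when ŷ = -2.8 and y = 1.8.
∂L/∂ŷ = -9.2

∂L/∂ŷ = 2(ŷ - y) = 2(-2.8 - 1.8) = 2(-4.6) = -9.2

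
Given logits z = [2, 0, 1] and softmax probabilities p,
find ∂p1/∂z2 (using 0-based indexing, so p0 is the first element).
∂p1/∂z2 = -0.02203

p = softmax(z) = [0.6652, 0.09003, 0.2447]
p1 = 0.09003, p2 = 0.2447

∂p1/∂z2 = -p1 × p2 = -0.09003 × 0.2447 = -0.02203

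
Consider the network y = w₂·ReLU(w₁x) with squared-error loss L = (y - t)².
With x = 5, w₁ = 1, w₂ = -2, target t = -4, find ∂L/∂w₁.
∂L/∂w₁ = 120

Forward pass:
z = w₁x = 1×5 = 5
h = ReLU(5) = 5
y = w₂h = -2×5 = -10

Backward pass:
∂L/∂y = 2(y - t) = 2(-10 - -4) = -12
∂y/∂h = w₂ = -2
∂h/∂z = 1 (ReLU derivative)
∂z/∂w₁ = x = 5

∂L/∂w₁ = -12 × -2 × 1 × 5 = 120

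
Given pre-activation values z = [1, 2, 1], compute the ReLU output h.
h = [1, 2, 1]

ReLU applied element-wise: max(0,1)=1, max(0,2)=2, max(0,1)=1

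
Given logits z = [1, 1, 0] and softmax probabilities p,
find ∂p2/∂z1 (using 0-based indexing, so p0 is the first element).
∂p2/∂z1 = -0.06561

p = softmax(z) = [0.4223, 0.4223, 0.1554]
p2 = 0.1554, p1 = 0.4223

∂p2/∂z1 = -p2 × p1 = -0.1554 × 0.4223 = -0.06561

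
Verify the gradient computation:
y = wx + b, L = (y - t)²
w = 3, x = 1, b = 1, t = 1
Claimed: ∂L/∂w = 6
Correct

y = (3)(1) + 1 = 4
∂L/∂y = 2(y - t) = 2(4 - 1) = 6
∂y/∂w = x = 1
∂L/∂w = 6 × 1 = 6

Claimed value: 6
Correct: The correct gradient is 6.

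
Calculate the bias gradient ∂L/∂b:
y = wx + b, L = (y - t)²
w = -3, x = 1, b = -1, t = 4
∂L/∂b = -16

y = wx + b = (-3)(1) + -1 = -4
∂L/∂y = 2(y - t) = 2(-4 - 4) = -16
∂y/∂b = 1
∂L/∂b = ∂L/∂y · ∂y/∂b = -16 × 1 = -16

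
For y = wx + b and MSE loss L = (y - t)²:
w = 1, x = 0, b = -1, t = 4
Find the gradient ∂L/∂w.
∂L/∂w = 0

y = wx + b = (1)(0) + -1 = -1
∂L/∂y = 2(y - t) = 2(-1 - 4) = -10
∂y/∂w = x = 0
∂L/∂w = ∂L/∂y · ∂y/∂w = -10 × 0 = 0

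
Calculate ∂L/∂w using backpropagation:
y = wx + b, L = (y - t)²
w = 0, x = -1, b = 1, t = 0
∂L/∂w = -2

y = wx + b = (0)(-1) + 1 = 1
∂L/∂y = 2(y - t) = 2(1 - 0) = 2
∂y/∂w = x = -1
∂L/∂w = ∂L/∂y · ∂y/∂w = 2 × -1 = -2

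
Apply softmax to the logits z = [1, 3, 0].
p = [0.1142, 0.8438, 0.042]

exp(z) = [2.718, 20.09, 1]
Sum = 23.8
p = [0.1142, 0.8438, 0.042]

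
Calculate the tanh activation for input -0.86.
-0.6963

tanh(-0.86) = (e^(-0.86) - e^(0.86))/(e^(-0.86) + e^(0.86)) = -0.6963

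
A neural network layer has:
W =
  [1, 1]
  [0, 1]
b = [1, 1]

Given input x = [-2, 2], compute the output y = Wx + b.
y = [1, 3]

Wx = [1×-2 + 1×2, 0×-2 + 1×2]
   = [0, 2]
y = Wx + b = [0 + 1, 2 + 1] = [1, 3]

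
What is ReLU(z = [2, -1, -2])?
h = [2, 0, 0]

ReLU applied element-wise: max(0,2)=2, max(0,-1)=0, max(0,-2)=0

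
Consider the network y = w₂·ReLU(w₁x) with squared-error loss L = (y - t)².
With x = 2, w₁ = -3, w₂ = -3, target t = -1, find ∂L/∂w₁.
∂L/∂w₁ = 0

Forward pass:
z = w₁x = -3×2 = -6
h = ReLU(-6) = 0
y = w₂h = -3×0 = 0

Backward pass:
∂L/∂y = 2(y - t) = 2(0 - -1) = 2
∂y/∂h = w₂ = -3
∂h/∂z = 0 (ReLU derivative)
∂z/∂w₁ = x = 2

∂L/∂w₁ = 2 × -3 × 0 × 2 = 0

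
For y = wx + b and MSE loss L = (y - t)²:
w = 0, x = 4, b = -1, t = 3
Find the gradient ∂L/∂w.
∂L/∂w = -32

y = wx + b = (0)(4) + -1 = -1
∂L/∂y = 2(y - t) = 2(-1 - 3) = -8
∂y/∂w = x = 4
∂L/∂w = ∂L/∂y · ∂y/∂w = -8 × 4 = -32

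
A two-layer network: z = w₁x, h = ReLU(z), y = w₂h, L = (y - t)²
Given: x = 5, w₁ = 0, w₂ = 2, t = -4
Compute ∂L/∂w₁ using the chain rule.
∂L/∂w₁ = 0

Forward pass:
z = w₁x = 0×5 = 0
h = ReLU(0) = 0
y = w₂h = 2×0 = 0

Backward pass:
∂L/∂y = 2(y - t) = 2(0 - -4) = 8
∂y/∂h = w₂ = 2
∂h/∂z = 0 (ReLU derivative)
∂z/∂w₁ = x = 5

∂L/∂w₁ = 8 × 2 × 0 × 5 = 0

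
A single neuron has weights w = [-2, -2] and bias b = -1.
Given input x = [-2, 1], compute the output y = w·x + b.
y = 1

y = (-2)(-2) + (-2)(1) + -1 = 1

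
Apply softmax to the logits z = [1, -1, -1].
p = [0.787, 0.1065, 0.1065]

exp(z) = [2.718, 0.3679, 0.3679]
Sum = 3.454
p = [0.787, 0.1065, 0.1065]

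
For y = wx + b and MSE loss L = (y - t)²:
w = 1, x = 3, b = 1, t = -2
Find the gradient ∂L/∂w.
∂L/∂w = 36

y = wx + b = (1)(3) + 1 = 4
∂L/∂y = 2(y - t) = 2(4 - -2) = 12
∂y/∂w = x = 3
∂L/∂w = ∂L/∂y · ∂y/∂w = 12 × 3 = 36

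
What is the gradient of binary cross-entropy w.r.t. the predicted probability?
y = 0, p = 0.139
∂L/∂p = 1.161

∂L/∂p = -y/p + (1-y)/(1-p) = 0 + 1/0.861 = 1.161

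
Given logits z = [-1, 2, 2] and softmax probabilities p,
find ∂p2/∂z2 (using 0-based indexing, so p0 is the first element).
∂p2/∂z2 = 0.2499

p = softmax(z) = [0.02429, 0.4879, 0.4879]
p2 = 0.4879

∂p2/∂z2 = p2(1 - p2) = 0.4879 × (1 - 0.4879) = 0.2499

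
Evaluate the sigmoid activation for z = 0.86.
0.7027

sigmoid(0.86) = 1/(1 + e^(-0.86)) = 1/(1 + 0.4232) = 0.7027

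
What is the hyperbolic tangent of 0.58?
0.5227

tanh(0.58) = (e^(0.58) - e^(-0.58))/(e^(0.58) + e^(-0.58)) = 0.5227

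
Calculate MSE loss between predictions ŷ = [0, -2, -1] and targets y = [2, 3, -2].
MSE = 10

MSE = (1/3)((0-2)² + (-2-3)² + (-1--2)²) = (1/3)(4 + 25 + 1) = 10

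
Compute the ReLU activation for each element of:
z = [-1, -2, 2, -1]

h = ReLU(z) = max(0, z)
h = [0, 0, 2, 0]

ReLU applied element-wise: max(0,-1)=0, max(0,-2)=0, max(0,2)=2, max(0,-1)=0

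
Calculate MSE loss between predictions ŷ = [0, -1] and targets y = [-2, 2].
MSE = 6.5

MSE = (1/2)((0--2)² + (-1-2)²) = (1/2)(4 + 9) = 6.5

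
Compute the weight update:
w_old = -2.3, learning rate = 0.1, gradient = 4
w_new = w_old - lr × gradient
w_new = -2.7

w_new = w - η·∂L/∂w = -2.3 - 0.1×(4) = -2.3 - (0.4) = -2.7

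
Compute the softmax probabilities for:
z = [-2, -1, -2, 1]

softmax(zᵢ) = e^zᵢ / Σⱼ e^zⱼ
p = [0.0403, 0.1096, 0.0403, 0.8098]

exp(z) = [0.1353, 0.3679, 0.1353, 2.718]
Sum = 3.357
p = [0.0403, 0.1096, 0.0403, 0.8098]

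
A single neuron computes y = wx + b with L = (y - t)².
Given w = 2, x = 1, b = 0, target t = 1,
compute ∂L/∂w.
∂L/∂w = 2

y = wx + b = (2)(1) + 0 = 2
∂L/∂y = 2(y - t) = 2(2 - 1) = 2
∂y/∂w = x = 1
∂L/∂w = ∂L/∂y · ∂y/∂w = 2 × 1 = 2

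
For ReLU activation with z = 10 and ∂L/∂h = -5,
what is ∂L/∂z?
∂L/∂z = -5

h = ReLU(10) = 10
Since z > 0: ∂h/∂z = 1
∂L/∂z = ∂L/∂h · ∂h/∂z = -5 × 1 = -5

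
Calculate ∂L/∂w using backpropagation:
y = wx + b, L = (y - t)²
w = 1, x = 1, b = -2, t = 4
∂L/∂w = -10

y = wx + b = (1)(1) + -2 = -1
∂L/∂y = 2(y - t) = 2(-1 - 4) = -10
∂y/∂w = x = 1
∂L/∂w = ∂L/∂y · ∂y/∂w = -10 × 1 = -10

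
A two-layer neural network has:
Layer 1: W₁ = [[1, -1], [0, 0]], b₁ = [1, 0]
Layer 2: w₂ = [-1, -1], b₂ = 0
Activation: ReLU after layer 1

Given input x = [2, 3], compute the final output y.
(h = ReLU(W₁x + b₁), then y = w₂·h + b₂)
y = 0

Layer 1 pre-activation: z₁ = [0, 0]
After ReLU: h = [0, 0]
Layer 2 output: y = -1×0 + -1×0 + 0 = 0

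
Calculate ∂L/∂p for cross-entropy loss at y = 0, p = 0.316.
∂L/∂p = 1.462

∂L/∂p = -y/p + (1-y)/(1-p) = 0 + 1/0.684 = 1.462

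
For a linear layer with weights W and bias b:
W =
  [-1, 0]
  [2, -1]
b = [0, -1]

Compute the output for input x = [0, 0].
y = [0, -1]

Wx = [-1×0 + 0×0, 2×0 + -1×0]
   = [0, 0]
y = Wx + b = [0 + 0, 0 + -1] = [0, -1]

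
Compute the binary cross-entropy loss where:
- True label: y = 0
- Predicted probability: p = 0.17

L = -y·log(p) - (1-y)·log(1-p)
L = 0.1863

L = -0·log(0.17) - 1·log(0.83) = -log(0.83) = 0.1863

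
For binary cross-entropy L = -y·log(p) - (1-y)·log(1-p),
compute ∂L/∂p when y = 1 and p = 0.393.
∂L/∂p = -2.545

∂L/∂p = -y/p + (1-y)/(1-p) = -1/0.393 + 0 = -2.545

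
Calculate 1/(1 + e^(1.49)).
0.1839

sigmoid(-1.49) = 1/(1 + e^(1.49)) = 1/(1 + 4.437) = 0.1839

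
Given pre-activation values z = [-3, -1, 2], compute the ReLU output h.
h = [0, 0, 2]

ReLU applied element-wise: max(0,-3)=0, max(0,-1)=0, max(0,2)=2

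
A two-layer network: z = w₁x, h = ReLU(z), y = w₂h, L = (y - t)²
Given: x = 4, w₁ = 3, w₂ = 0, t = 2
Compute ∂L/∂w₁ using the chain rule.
∂L/∂w₁ = 0

Forward pass:
z = w₁x = 3×4 = 12
h = ReLU(12) = 12
y = w₂h = 0×12 = 0

Backward pass:
∂L/∂y = 2(y - t) = 2(0 - 2) = -4
∂y/∂h = w₂ = 0
∂h/∂z = 1 (ReLU derivative)
∂z/∂w₁ = x = 4

∂L/∂w₁ = -4 × 0 × 1 × 4 = 0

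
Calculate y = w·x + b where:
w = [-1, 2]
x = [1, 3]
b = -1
y = 4

y = (-1)(1) + (2)(3) + -1 = 4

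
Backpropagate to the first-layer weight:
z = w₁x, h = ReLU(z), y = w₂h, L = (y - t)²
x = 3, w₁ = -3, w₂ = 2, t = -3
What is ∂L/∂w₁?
∂L/∂w₁ = 0

Forward pass:
z = w₁x = -3×3 = -9
h = ReLU(-9) = 0
y = w₂h = 2×0 = 0

Backward pass:
∂L/∂y = 2(y - t) = 2(0 - -3) = 6
∂y/∂h = w₂ = 2
∂h/∂z = 0 (ReLU derivative)
∂z/∂w₁ = x = 3

∂L/∂w₁ = 6 × 2 × 0 × 3 = 0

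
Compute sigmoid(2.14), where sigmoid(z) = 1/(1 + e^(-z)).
0.8947

sigmoid(2.14) = 1/(1 + e^(-2.14)) = 1/(1 + 0.1177) = 0.8947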